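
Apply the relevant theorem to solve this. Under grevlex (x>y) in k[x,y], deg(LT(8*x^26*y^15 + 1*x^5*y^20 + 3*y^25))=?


LT: 8*x^26*y^15
deg_x=26, deg_y=15
Total=26+15=41


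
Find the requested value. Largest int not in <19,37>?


gcd(19,37)=1 => F=ab-a-b=19*37-19-37=703-56=647


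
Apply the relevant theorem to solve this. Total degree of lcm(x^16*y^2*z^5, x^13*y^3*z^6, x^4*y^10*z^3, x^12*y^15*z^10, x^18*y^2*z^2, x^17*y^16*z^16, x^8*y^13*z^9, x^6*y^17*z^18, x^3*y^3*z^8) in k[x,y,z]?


lcm = componentwise max:
x: max(16,13,4,12,18,17,8,6,3)=18
y: max(2,3,10,15,2,16,13,17,3)=17
z: max(5,6,3,10,2,16,9,18,8)=18
Total=18+17+18=53


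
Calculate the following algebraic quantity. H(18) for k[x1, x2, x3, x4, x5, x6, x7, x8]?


C(d+n-1,n-1)=C(25,7)=480700


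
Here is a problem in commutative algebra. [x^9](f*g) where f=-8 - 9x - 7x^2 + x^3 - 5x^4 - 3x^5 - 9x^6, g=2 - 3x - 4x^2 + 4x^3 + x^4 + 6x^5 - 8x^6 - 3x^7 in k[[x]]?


[x^9] = sum a_i*b_j, i+j=9
  -7*-3=21
  1*-8=-8
  -5*6=-30
  -3*1=-3
  -9*4=-36
Sum=-56


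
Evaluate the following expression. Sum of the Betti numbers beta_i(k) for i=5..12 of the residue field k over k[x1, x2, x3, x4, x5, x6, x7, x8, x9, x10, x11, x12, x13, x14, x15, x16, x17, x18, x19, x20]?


Koszul resolution: beta_i(k)=C(n,i), n=20
C(20,5)=15504, C(20,6)=38760, C(20,7)=77520, C(20,8)=125970, C(20,9)=167960, C(20,10)=184756, C(20,11)=167960, C(20,12)=125970
Sum=904400


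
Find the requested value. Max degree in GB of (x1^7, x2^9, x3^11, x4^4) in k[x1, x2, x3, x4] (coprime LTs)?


Pure powers, coprime LTs => already GB.
Degrees: 7, 9, 11, 4
Max=11


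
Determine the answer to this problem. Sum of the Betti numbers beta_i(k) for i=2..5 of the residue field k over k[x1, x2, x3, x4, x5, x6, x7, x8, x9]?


Koszul resolution: beta_i(k)=C(n,i), n=9
C(9,2)=36, C(9,3)=84, C(9,4)=126, C(9,5)=126
Sum=372


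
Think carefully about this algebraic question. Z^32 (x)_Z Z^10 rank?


rank(M(x)N) = rank(M)*rank(N)
32*10 = 320


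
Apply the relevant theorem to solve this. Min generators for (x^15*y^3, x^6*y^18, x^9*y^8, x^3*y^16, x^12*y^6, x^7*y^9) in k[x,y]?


Remove redundant (divisible by others).
x^6*y^18 redundant.
Min: x^15*y^3, x^12*y^6, x^9*y^8, x^7*y^9, x^3*y^16
Count=5


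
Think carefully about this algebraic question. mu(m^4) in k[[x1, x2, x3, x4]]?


C(n+d-1,d)=C(7,4)=35


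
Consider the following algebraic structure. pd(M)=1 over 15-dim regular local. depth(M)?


pd+depth=depth(R)=15
depth=15-1=14


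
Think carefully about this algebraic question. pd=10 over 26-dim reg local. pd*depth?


pd+depth=26
depth=26-10=16
pd*depth=10*16=160


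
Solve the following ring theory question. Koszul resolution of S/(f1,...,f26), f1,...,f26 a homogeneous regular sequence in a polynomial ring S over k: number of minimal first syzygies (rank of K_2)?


Regular sequence => Koszul complex is the minimal free resolution.
Syz_1 minimally generated by Koszul relations f_i*e_j - f_j*e_i (i<j): mu(Syz_1) = beta_2 = C(m,2) = m(m-1)/2
m=26
26*25/2 = 325


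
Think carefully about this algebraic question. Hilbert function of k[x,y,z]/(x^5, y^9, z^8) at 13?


Need i<5, j<9, k<8 with i+j+k=13.
For each i, j ranges over max(0,13-i-7)..min(8,13-i):
  i=0: j in [6,8] -> 3
  i=1: j in [5,8] -> 4
  i=2: j in [4,8] -> 5
  i=3: j in [3,8] -> 6
  i=4: j in [2,8] -> 7
H(13) = 3+4+5+6+7 = 25


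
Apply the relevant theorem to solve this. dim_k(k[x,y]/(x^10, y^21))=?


Basis: x^i*y^j, i<10, j<21
10*21=210


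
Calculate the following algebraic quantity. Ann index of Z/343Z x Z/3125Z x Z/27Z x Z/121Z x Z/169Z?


Exponent = lcm of the cyclic orders; pairwise coprime => product.
7^3*5^5*3^3*11^2*13^2=343*3125*27*121*169=591806840625


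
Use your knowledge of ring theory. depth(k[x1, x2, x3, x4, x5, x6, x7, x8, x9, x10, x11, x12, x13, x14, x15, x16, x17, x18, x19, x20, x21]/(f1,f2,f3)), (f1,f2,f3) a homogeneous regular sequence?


depth(R)=21
depth(R/I)=21-3=18


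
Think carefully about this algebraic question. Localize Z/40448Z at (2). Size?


2-primary part: 40448=2^9*79
Size=2^9=512


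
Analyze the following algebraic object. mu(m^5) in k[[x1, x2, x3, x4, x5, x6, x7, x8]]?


C(n+d-1,d)=C(12,5)=792


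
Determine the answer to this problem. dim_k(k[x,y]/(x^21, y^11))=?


Basis: x^i*y^j, i<21, j<11
21*11=231


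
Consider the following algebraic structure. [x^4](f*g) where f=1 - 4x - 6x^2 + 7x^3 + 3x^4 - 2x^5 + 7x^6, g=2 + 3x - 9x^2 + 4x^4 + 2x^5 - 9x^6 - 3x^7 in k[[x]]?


[x^4] = sum a_i*b_j, i+j=4
  1*4=4
  -6*-9=54
  7*3=21
  3*2=6
Sum=85


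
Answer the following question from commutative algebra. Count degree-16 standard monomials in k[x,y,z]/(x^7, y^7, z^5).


Need i<7, j<7, k<5 with i+j+k=16.
For each i, j ranges over max(0,16-i-4)..min(6,16-i):
  i=0: j in [12,6] -> 0
  i=1: j in [11,6] -> 0
  i=2: j in [10,6] -> 0
  i=3: j in [9,6] -> 0
  i=4: j in [8,6] -> 0
  i=5: j in [7,6] -> 0
  i=6: j in [6,6] -> 1
H(16) = 0+0+0+0+0+0+1 = 1


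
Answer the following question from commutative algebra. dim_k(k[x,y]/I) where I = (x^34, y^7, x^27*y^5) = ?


k[x,y]/I, I = (x^34, y^7, x^27*y^5)
Rect: 34x7=238. Corner: (34-27)x(7-5)=14.
dim = 238-14 = 224


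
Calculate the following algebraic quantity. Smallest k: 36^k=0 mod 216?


36^k mod 216:
k=1: 36
k=2: 0
First zero at k = 2


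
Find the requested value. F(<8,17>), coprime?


gcd(8,17)=1 => F=ab-a-b=8*17-8-17=136-25=111


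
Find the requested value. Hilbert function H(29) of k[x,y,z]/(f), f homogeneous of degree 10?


C(31,2)-C(21,2)=465-210=255


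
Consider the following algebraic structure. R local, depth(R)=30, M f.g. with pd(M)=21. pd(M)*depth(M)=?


pd+depth=30
depth=30-21=9
pd*depth=21*9=189


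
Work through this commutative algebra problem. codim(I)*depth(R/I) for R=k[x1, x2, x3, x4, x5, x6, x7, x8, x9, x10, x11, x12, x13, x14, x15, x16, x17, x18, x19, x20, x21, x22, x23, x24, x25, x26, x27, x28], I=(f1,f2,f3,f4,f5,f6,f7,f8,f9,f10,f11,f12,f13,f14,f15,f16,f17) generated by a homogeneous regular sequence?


codim=17, depth=dim(R/I)=28-17=11
Product=17*11=187


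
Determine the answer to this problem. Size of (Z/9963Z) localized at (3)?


3-primary part: 9963=3^5*41
Size=3^5=243


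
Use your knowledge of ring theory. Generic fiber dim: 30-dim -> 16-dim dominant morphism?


dim(fiber)=dim(X)-dim(Y)=30-16=14


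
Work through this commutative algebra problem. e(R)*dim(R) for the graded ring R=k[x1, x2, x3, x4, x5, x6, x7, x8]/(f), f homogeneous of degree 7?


e(R)=deg(f)=7, dim(R)=8-1=7
e*dim=7*7=49


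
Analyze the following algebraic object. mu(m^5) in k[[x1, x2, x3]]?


C(n+d-1,d)=C(7,5)=21


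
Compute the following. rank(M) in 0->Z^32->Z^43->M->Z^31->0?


Alt sum=0:
(-1)^0*32 + (-1)^1*43 + (-1)^2*? + (-1)^3*31=0
rank(M)=42


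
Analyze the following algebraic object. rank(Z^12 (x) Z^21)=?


rank(M(x)N) = rank(M)*rank(N)
12*21 = 252


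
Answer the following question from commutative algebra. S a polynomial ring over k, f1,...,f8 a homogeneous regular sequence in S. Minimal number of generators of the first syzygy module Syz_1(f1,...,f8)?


Regular sequence => Koszul complex is the minimal free resolution.
Syz_1 minimally generated by Koszul relations f_i*e_j - f_j*e_i (i<j): mu(Syz_1) = beta_2 = C(m,2) = m(m-1)/2
m=8
8*7/2 = 28


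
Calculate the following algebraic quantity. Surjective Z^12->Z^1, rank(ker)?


rank(ker) = 12-1 = 11


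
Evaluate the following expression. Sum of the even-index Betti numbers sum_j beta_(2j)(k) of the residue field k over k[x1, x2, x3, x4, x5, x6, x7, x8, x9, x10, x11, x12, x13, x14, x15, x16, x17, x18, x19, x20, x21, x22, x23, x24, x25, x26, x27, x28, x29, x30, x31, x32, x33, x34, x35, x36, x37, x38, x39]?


Koszul resolution: beta_i(k)=C(n,i), n=39
sum_even C(39,i) = 2^(n-1) = 2^38 = 274877906944


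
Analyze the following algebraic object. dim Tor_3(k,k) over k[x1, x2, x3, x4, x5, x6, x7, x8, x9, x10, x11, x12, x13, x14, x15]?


Koszul: C(n,i)=C(15,3)=455


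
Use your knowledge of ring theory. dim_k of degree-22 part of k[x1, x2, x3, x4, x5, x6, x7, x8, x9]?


C(d+n-1,n-1)=C(30,8)=5852925


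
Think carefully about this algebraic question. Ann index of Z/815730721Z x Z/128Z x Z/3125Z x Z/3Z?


Exponent = lcm of the cyclic orders; pairwise coprime => product.
13^8*2^7*5^5*3^1=815730721*128*3125*3=978876865200000


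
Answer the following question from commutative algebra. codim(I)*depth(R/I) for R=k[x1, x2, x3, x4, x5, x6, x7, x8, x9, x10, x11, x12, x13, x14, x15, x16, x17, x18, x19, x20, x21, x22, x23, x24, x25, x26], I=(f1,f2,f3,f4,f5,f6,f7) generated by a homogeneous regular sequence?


codim=7, depth=dim(R/I)=26-7=19
Product=7*19=133


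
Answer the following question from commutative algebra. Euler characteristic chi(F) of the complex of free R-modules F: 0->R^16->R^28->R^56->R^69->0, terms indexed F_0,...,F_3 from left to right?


chi = sum (-1)^i * rank:
(-1)^0*16=16
(-1)^1*28=-28
(-1)^2*56=56
(-1)^3*69=-69
chi=-25


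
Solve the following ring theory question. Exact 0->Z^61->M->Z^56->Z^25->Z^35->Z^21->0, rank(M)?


Alt sum=0:
(-1)^0*61 + (-1)^1*? + (-1)^2*56 + (-1)^3*25 + (-1)^4*35 + (-1)^5*21=0
rank(M)=106


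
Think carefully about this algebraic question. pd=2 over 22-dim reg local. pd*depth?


pd+depth=22
depth=22-2=20
pd*depth=2*20=40


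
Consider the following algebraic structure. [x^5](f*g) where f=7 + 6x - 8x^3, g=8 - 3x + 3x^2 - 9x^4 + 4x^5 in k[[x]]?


[x^5] = sum a_i*b_j, i+j=5
  7*4=28
  6*-9=-54
  -8*3=-24
Sum=-50


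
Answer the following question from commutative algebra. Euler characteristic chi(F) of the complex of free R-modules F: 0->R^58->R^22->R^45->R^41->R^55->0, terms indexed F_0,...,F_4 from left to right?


chi = sum (-1)^i * rank:
(-1)^0*58=58
(-1)^1*22=-22
(-1)^2*45=45
(-1)^3*41=-41
(-1)^4*55=55
chi=95


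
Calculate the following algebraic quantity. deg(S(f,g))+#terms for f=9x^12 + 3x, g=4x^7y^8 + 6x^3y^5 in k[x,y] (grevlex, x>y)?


LT(f)=9x^12, LT(g)=4x^7y^8
lcm(LM)=x^12y^8
S(f,g) (scaled by 36 to clear denominators) = 4y^8*f - 9x^5*g = -54x^8y^5 + 12xy^8
2 terms, deg 13.
13+2=15


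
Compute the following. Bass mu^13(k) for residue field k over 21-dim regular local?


C(n,i)=C(21,13)=203490


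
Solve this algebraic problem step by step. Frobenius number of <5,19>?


gcd(5,19)=1 => F=ab-a-b=5*19-5-19=95-24=71


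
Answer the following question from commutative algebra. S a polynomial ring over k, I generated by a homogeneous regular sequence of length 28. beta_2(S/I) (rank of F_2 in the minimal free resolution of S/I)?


Regular sequence => Koszul complex is the minimal free resolution.
Syz_1 minimally generated by Koszul relations f_i*e_j - f_j*e_i (i<j): mu(Syz_1) = beta_2 = C(m,2) = m(m-1)/2
m=28
28*27/2 = 378


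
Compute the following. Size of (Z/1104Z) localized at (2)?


2-primary part: 1104=2^4*69
Size=2^4=16


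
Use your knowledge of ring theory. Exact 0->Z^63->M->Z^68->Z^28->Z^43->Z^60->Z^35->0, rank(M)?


Alt sum=0:
(-1)^0*63 + (-1)^1*? + (-1)^2*68 + (-1)^3*28 + (-1)^4*43 + (-1)^5*60 + (-1)^6*35=0
rank(M)=121


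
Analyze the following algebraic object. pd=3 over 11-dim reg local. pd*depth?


pd+depth=11
depth=11-3=8
pd*depth=3*8=24


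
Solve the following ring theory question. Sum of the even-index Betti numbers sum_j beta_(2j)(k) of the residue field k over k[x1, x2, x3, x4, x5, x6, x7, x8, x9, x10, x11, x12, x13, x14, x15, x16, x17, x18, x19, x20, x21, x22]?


Koszul resolution: beta_i(k)=C(n,i), n=22
sum_even C(22,i) = 2^(n-1) = 2^21 = 2097152


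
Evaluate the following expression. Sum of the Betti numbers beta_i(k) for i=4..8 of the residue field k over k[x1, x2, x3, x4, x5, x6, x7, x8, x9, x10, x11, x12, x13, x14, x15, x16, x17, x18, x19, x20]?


Koszul resolution: beta_i(k)=C(n,i), n=20
C(20,4)=4845, C(20,5)=15504, C(20,6)=38760, C(20,7)=77520, C(20,8)=125970
Sum=262599


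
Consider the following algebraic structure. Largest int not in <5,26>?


gcd(5,26)=1 => F=ab-a-b=5*26-5-26=130-31=99


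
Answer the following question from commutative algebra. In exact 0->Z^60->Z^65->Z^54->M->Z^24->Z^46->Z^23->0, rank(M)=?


Alt sum=0:
(-1)^0*60 + (-1)^1*65 + (-1)^2*54 + (-1)^3*? + (-1)^4*24 + (-1)^5*46 + (-1)^6*23=0
rank(M)=50


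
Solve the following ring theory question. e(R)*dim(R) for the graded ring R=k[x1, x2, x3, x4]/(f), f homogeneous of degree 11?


e(R)=deg(f)=11, dim(R)=4-1=3
e*dim=11*3=33


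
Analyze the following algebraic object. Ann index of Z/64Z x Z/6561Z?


Exponent = lcm of the cyclic orders; pairwise coprime => product.
2^6*3^8=64*6561=419904


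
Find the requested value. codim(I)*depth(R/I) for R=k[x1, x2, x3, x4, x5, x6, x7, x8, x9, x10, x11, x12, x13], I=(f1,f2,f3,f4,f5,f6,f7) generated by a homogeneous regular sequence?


codim=7, depth=dim(R/I)=13-7=6
Product=7*6=42


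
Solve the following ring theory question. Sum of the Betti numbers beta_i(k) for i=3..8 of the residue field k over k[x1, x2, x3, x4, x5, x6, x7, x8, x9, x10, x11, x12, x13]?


Koszul resolution: beta_i(k)=C(n,i), n=13
C(13,3)=286, C(13,4)=715, C(13,5)=1287, C(13,6)=1716, C(13,7)=1716, C(13,8)=1287
Sum=7007


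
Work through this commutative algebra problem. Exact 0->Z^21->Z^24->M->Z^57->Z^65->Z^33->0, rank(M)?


Alt sum=0:
(-1)^0*21 + (-1)^1*24 + (-1)^2*? + (-1)^3*57 + (-1)^4*65 + (-1)^5*33=0
rank(M)=28


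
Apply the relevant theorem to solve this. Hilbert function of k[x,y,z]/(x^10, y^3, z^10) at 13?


Need i<10, j<3, k<10 with i+j+k=13.
For each i, j ranges over max(0,13-i-9)..min(2,13-i):
  i=0: j in [4,2] -> 0
  i=1: j in [3,2] -> 0
  i=2: j in [2,2] -> 1
  i=3: j in [1,2] -> 2
  i=4: j in [0,2] -> 3
  i=5: j in [0,2] -> 3
  i=6: j in [0,2] -> 3
  i=7: j in [0,2] -> 3
  i=8: j in [0,2] -> 3
  i=9: j in [0,2] -> 3
H(13) = 0+0+1+2+3+3+3+3+3+3 = 21


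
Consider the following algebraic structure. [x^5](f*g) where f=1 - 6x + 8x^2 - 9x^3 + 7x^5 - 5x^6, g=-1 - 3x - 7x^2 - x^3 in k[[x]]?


[x^5] = sum a_i*b_j, i+j=5
  8*-1=-8
  -9*-7=63
  7*-1=-7
Sum=48


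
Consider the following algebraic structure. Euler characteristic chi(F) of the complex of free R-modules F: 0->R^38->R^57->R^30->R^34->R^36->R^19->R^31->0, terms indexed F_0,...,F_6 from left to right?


chi = sum (-1)^i * rank:
(-1)^0*38=38
(-1)^1*57=-57
(-1)^2*30=30
(-1)^3*34=-34
(-1)^4*36=36
(-1)^5*19=-19
(-1)^6*31=31
chi=25


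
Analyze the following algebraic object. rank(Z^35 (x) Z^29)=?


rank(M(x)N) = rank(M)*rank(N)
35*29 = 1015


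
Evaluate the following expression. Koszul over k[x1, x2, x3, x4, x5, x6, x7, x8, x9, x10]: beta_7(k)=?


C(n,i)=C(10,7)=120


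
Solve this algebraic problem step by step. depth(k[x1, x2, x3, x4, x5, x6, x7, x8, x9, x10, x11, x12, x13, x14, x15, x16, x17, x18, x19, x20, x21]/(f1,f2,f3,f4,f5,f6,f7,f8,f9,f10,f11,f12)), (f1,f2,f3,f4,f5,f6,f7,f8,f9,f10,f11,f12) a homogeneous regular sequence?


depth(R)=21
depth(R/I)=21-12=9


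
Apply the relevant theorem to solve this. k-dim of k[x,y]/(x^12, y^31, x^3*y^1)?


k[x,y]/I, I = (x^12, y^31, x^3*y^1)
Rect: 12x31=372. Corner: (12-3)x(31-1)=270.
dim = 372-270 = 102


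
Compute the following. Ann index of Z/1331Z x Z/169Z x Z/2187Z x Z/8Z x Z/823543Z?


Exponent = lcm of the cyclic orders; pairwise coprime => product.
11^3*13^2*3^7*2^3*7^7=1331*169*2187*8*823543=3241080442591992


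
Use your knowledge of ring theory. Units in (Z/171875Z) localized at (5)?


Local ring = Z/15625Z.
phi(15625) = 5^5*(5-1) = 12500


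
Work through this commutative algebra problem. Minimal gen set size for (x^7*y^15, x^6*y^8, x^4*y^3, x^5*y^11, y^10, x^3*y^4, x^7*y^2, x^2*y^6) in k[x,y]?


Remove redundant (divisible by others).
x^6*y^8 redundant.
x^7*y^15 redundant.
x^5*y^11 redundant.
Min: x^7*y^2, x^4*y^3, x^3*y^4, x^2*y^6, y^10
Count=5


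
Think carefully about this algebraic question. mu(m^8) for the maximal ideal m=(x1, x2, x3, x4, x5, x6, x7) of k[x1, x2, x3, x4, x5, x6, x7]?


Graded Nakayama: mu(m^d) = dim_k (m^d/m^(d+1)) = #degree-8 monomials in 7 vars
C(n+d-1,d)=C(14,8)=3003


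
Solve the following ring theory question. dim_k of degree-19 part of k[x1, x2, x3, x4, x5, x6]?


C(d+n-1,n-1)=C(24,5)=42504


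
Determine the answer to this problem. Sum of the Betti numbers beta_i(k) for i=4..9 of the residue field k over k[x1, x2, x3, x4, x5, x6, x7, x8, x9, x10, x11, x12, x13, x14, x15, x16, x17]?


Koszul resolution: beta_i(k)=C(n,i), n=17
C(17,4)=2380, C(17,5)=6188, C(17,6)=12376, C(17,7)=19448, C(17,8)=24310, C(17,9)=24310
Sum=89012


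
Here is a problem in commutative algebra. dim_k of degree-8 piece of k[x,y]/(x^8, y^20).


k[x,y], I = (x^8, y^20), d = 8
Need i < 8 and d-i < 20.
Range: 0 <= i <= 7.
H(8) = 8


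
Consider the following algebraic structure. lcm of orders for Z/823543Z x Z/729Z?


Exponent = lcm of the cyclic orders; pairwise coprime => product.
7^7*3^6=823543*729=600362847


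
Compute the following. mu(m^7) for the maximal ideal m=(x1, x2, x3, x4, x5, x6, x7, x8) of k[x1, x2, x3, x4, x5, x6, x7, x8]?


Graded Nakayama: mu(m^d) = dim_k (m^d/m^(d+1)) = #degree-7 monomials in 8 vars
C(n+d-1,d)=C(14,7)=3432


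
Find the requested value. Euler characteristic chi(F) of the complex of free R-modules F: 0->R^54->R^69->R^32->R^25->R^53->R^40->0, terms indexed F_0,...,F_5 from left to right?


chi = sum (-1)^i * rank:
(-1)^0*54=54
(-1)^1*69=-69
(-1)^2*32=32
(-1)^3*25=-25
(-1)^4*53=53
(-1)^5*40=-40
chi=5


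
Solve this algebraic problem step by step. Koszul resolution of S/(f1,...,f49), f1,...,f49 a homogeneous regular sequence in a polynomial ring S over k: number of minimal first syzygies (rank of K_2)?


Regular sequence => Koszul complex is the minimal free resolution.
Syz_1 minimally generated by Koszul relations f_i*e_j - f_j*e_i (i<j): mu(Syz_1) = beta_2 = C(m,2) = m(m-1)/2
m=49
49*48/2 = 1176


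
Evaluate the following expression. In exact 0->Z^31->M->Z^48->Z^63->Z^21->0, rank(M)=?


Alt sum=0:
(-1)^0*31 + (-1)^1*? + (-1)^2*48 + (-1)^3*63 + (-1)^4*21=0
rank(M)=37


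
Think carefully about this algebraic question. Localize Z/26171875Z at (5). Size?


5-primary part: 26171875=5^8*67
Size=5^8=390625


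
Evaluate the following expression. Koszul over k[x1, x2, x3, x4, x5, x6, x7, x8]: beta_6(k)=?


C(n,i)=C(8,6)=28


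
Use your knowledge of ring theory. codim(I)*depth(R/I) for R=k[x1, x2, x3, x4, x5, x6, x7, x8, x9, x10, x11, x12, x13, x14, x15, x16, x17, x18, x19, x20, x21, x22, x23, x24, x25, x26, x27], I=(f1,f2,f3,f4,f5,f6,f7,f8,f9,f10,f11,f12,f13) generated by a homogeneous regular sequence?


codim=13, depth=dim(R/I)=27-13=14
Product=13*14=182


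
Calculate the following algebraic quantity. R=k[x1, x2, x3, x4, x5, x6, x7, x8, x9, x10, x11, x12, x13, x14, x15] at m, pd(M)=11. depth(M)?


pd+depth=depth(R)=15
depth=15-11=4


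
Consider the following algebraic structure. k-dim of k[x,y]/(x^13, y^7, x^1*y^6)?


k[x,y]/I, I = (x^13, y^7, x^1*y^6)
Rect: 13x7=91. Corner: (13-1)x(7-6)=12.
dim = 91-12 = 79


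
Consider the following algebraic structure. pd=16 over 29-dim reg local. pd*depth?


pd+depth=29
depth=29-16=13
pd*depth=16*13=208


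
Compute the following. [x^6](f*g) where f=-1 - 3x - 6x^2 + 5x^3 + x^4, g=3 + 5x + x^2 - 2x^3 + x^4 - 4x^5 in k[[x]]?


[x^6] = sum a_i*b_j, i+j=6
  -3*-4=12
  -6*1=-6
  5*-2=-10
  1*1=1
Sum=-3


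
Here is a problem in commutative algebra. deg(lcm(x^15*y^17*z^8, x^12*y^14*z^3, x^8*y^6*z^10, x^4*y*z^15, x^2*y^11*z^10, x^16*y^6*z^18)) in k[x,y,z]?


lcm = componentwise max:
x: max(15,12,8,4,2,16)=16
y: max(17,14,6,1,11,6)=17
z: max(8,3,10,15,10,18)=18
Total=16+17+18=51


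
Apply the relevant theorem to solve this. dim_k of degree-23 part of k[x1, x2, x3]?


C(d+n-1,n-1)=C(25,2)=300


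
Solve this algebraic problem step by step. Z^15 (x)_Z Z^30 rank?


rank(M(x)N) = rank(M)*rank(N)
15*30 = 450


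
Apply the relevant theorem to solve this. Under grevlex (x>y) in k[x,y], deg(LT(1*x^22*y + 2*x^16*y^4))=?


LT: 1*x^22*y
deg_x=22, deg_y=1
Total=22+1=23


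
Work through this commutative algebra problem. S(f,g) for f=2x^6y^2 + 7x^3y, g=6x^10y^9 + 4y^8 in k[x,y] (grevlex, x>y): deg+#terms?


LT(f)=2x^6y^2, LT(g)=6x^10y^9
lcm(LM)=x^10y^9
S(f,g) (scaled by 12 to clear denominators) = 6x^4y^7*f - 2*g = 42x^7y^8 - 8y^8
2 terms, deg 15.
15+2=17


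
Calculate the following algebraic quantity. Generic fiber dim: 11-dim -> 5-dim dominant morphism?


dim(fiber)=dim(X)-dim(Y)=11-5=6


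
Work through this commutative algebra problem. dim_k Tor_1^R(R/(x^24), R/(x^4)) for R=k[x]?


Tor_1(R/I,R/J)=(I cap J)/IJ=(x^24)/(x^28)
dim=28-24=min(24,4)=4


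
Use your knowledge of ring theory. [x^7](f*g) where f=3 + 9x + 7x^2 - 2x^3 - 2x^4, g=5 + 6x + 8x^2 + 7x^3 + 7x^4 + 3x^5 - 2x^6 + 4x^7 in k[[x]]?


[x^7] = sum a_i*b_j, i+j=7
  3*4=12
  9*-2=-18
  7*3=21
  -2*7=-14
  -2*7=-14
Sum=-13


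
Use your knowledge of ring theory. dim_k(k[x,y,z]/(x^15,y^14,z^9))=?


Basis: x^iy^jz^k, i<15,j<14,k<9
15*14*9=1890


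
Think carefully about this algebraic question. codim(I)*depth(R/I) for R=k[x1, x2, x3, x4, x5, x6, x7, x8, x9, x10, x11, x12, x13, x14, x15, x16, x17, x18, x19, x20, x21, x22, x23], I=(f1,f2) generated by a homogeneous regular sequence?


codim=2, depth=dim(R/I)=23-2=21
Product=2*21=42


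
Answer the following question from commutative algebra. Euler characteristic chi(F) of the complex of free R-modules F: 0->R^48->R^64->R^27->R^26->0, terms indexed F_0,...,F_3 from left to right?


chi = sum (-1)^i * rank:
(-1)^0*48=48
(-1)^1*64=-64
(-1)^2*27=27
(-1)^3*26=-26
chi=-15


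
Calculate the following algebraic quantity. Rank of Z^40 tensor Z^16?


rank(M(x)N) = rank(M)*rank(N)
40*16 = 640


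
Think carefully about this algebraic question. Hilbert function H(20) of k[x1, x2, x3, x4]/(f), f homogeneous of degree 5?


C(23,3)-C(18,3)=1771-816=955


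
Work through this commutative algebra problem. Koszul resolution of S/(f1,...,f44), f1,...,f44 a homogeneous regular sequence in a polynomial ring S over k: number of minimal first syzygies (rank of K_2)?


Regular sequence => Koszul complex is the minimal free resolution.
Syz_1 minimally generated by Koszul relations f_i*e_j - f_j*e_i (i<j): mu(Syz_1) = beta_2 = C(m,2) = m(m-1)/2
m=44
44*43/2 = 946


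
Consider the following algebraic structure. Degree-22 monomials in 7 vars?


C(d+n-1,n-1)=C(28,6)=376740


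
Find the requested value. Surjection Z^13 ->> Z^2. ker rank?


rank(ker) = 13-2 = 11


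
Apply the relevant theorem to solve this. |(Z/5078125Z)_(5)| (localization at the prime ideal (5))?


5-primary part: 5078125=5^8*13
Size=5^8=390625


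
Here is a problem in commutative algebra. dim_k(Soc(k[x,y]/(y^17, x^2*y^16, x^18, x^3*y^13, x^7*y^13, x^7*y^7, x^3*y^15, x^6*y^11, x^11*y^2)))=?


Socle = ann(m) = span of standard monomials u with x*u, y*u in I (staircase corners).
Redundant generators: x^7*y^13, x^3*y^15
Minimal generators: x^18, x^11*y^2, x^7*y^7, x^6*y^11, x^3*y^13, x^2*y^16, y^17
Corners: xy^16, x^2y^15, x^5y^12, x^6y^10, x^10y^6, x^17y
Socle dim=6


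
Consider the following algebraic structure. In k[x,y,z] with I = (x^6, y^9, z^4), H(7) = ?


Need i<6, j<9, k<4 with i+j+k=7.
For each i, j ranges over max(0,7-i-3)..min(8,7-i):
  i=0: j in [4,7] -> 4
  i=1: j in [3,6] -> 4
  i=2: j in [2,5] -> 4
  i=3: j in [1,4] -> 4
  i=4: j in [0,3] -> 4
  i=5: j in [0,2] -> 3
H(7) = 4+4+4+4+4+3 = 23


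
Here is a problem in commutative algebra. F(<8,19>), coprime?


gcd(8,19)=1 => F=ab-a-b=8*19-8-19=152-27=125


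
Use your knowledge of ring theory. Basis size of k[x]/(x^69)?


Basis: 1,x,...,x^68
dim=69


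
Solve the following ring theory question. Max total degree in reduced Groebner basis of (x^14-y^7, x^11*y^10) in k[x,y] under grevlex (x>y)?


LT(f1)=x^14, LT(f2)=x^11y^10, lcm=x^14y^10
S(f1,f2) = y^10*f1 - x^3*f2 = -y^17
Reduced GB = {f1, f2, y^17}; degrees 14, 21, 17
Max = 21


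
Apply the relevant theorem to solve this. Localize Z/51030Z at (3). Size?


3-primary part: 51030=3^6*70
Size=3^6=729


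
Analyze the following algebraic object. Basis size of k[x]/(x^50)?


Basis: 1,x,...,x^49
dim=50


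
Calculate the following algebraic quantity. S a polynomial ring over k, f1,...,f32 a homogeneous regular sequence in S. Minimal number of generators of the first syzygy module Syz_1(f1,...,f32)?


Regular sequence => Koszul complex is the minimal free resolution.
Syz_1 minimally generated by Koszul relations f_i*e_j - f_j*e_i (i<j): mu(Syz_1) = beta_2 = C(m,2) = m(m-1)/2
m=32
32*31/2 = 496


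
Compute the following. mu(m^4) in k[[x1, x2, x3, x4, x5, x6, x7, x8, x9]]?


C(n+d-1,d)=C(12,4)=495


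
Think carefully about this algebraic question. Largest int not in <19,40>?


gcd(19,40)=1 => F=ab-a-b=19*40-19-40=760-59=701


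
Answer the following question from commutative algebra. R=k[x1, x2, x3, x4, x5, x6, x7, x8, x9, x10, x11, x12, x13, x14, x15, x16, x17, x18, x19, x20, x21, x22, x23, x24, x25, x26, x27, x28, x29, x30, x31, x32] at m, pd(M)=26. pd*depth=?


pd+depth=32
depth=32-26=6
pd*depth=26*6=156


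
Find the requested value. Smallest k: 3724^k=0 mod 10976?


3724^k mod 10976:
k=1: 3724
k=2: 5488
k=3: 0
First zero at k = 3


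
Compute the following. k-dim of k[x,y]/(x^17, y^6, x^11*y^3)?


k[x,y]/I, I = (x^17, y^6, x^11*y^3)
Rect: 17x6=102. Corner: (17-11)x(6-3)=18.
dim = 102-18 = 84


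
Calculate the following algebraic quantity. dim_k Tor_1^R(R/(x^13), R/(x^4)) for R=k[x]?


Tor_1(R/I,R/J)=(I cap J)/IJ=(x^13)/(x^17)
dim=17-13=min(13,4)=4


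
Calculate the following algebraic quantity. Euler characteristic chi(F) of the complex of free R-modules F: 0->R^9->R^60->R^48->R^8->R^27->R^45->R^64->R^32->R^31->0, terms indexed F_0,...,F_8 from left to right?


chi = sum (-1)^i * rank:
(-1)^0*9=9
(-1)^1*60=-60
(-1)^2*48=48
(-1)^3*8=-8
(-1)^4*27=27
(-1)^5*45=-45
(-1)^6*64=64
(-1)^7*32=-32
(-1)^8*31=31
chi=34


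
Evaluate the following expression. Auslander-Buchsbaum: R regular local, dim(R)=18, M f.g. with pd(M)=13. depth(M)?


pd+depth=depth(R)=18
depth=18-13=5


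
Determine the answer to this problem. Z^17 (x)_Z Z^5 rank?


rank(M(x)N) = rank(M)*rank(N)
17*5 = 85


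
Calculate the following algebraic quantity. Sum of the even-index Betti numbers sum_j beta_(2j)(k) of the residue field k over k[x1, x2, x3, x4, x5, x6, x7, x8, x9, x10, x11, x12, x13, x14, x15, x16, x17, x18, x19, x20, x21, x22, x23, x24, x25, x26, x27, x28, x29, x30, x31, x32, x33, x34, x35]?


Koszul resolution: beta_i(k)=C(n,i), n=35
sum_even C(35,i) = 2^(n-1) = 2^34 = 17179869184


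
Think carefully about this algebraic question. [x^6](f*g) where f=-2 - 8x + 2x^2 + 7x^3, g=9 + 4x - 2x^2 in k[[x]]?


[x^6] = sum a_i*b_j, i+j=6
Sum=0


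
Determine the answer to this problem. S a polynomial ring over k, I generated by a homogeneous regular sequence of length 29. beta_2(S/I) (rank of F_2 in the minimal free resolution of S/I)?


Regular sequence => Koszul complex is the minimal free resolution.
Syz_1 minimally generated by Koszul relations f_i*e_j - f_j*e_i (i<j): mu(Syz_1) = beta_2 = C(m,2) = m(m-1)/2
m=29
29*28/2 = 406


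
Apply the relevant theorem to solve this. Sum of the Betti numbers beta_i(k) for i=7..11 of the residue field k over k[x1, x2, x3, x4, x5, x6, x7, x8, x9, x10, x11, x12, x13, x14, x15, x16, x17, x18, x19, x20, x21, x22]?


Koszul resolution: beta_i(k)=C(n,i), n=22
C(22,7)=170544, C(22,8)=319770, C(22,9)=497420, C(22,10)=646646, C(22,11)=705432
Sum=2339812


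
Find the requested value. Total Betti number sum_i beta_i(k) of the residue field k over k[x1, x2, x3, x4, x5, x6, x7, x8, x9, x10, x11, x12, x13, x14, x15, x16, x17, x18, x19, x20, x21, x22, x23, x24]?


Koszul resolution: beta_i(k)=C(n,i), n=24
sum_i C(24,i) = 2^24 = 16777216


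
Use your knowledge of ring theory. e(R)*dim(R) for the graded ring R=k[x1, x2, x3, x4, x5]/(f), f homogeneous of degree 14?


e(R)=deg(f)=14, dim(R)=5-1=4
e*dim=14*4=56


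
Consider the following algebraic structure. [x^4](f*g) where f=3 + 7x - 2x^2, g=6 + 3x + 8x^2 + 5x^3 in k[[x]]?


[x^4] = sum a_i*b_j, i+j=4
  7*5=35
  -2*8=-16
Sum=19


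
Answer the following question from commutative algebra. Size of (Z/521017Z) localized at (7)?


7-primary part: 521017=7^5*31
Size=7^5=16807


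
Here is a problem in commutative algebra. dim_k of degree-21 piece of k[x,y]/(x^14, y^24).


k[x,y], I = (x^14, y^24), d = 21
Need i < 14 and d-i < 24.
Range: 0 <= i <= 13.
H(21) = 14


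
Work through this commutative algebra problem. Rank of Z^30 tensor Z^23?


rank(M(x)N) = rank(M)*rank(N)
30*23 = 690


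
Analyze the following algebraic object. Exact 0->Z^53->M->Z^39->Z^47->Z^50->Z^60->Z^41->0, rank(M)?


Alt sum=0:
(-1)^0*53 + (-1)^1*? + (-1)^2*39 + (-1)^3*47 + (-1)^4*50 + (-1)^5*60 + (-1)^6*41=0
rank(M)=76


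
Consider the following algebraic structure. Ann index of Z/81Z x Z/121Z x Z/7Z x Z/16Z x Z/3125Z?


Exponent = lcm of the cyclic orders; pairwise coprime => product.
3^4*11^2*7^1*2^4*5^5=81*121*7*16*3125=3430350000


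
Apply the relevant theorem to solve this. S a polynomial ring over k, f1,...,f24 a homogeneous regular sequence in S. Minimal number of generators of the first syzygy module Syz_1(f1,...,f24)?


Regular sequence => Koszul complex is the minimal free resolution.
Syz_1 minimally generated by Koszul relations f_i*e_j - f_j*e_i (i<j): mu(Syz_1) = beta_2 = C(m,2) = m(m-1)/2
m=24
24*23/2 = 276


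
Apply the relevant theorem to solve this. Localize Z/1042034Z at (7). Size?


7-primary part: 1042034=7^5*62
Size=7^5=16807


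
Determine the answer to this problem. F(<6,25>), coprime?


gcd(6,25)=1 => F=ab-a-b=6*25-6-25=150-31=119


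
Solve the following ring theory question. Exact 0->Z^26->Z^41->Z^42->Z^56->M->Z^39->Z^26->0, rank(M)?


Alt sum=0:
(-1)^0*26 + (-1)^1*41 + (-1)^2*42 + (-1)^3*56 + (-1)^4*? + (-1)^5*39 + (-1)^6*26=0
rank(M)=42


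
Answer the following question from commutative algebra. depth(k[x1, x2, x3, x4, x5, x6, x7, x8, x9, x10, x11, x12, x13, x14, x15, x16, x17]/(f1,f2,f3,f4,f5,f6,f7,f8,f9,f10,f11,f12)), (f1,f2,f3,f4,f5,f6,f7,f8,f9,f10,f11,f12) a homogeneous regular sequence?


depth(R)=17
depth(R/I)=17-12=5


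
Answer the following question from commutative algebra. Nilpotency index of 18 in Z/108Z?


18^k mod 108:
k=1: 18
k=2: 0
First zero at k = 2


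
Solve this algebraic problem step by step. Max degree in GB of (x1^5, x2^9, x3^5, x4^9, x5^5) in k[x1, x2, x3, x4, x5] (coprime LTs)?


Pure powers, coprime LTs => already GB.
Degrees: 5, 9, 5, 9, 5
Max=9


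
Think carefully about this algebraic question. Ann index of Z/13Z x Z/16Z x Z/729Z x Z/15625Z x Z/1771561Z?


Exponent = lcm of the cyclic orders; pairwise coprime => product.
13^1*2^4*3^6*5^6*11^6=13*16*729*15625*1771561=4197270899250000


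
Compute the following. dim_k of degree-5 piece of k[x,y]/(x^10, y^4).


k[x,y], I = (x^10, y^4), d = 5
Need i < 10 and d-i < 4.
Range: 2 <= i <= 5.
H(5) = 4


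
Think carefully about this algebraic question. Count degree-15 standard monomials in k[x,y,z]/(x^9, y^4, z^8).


Need i<9, j<4, k<8 with i+j+k=15.
For each i, j ranges over max(0,15-i-7)..min(3,15-i):
  i=0: j in [8,3] -> 0
  i=1: j in [7,3] -> 0
  i=2: j in [6,3] -> 0
  i=3: j in [5,3] -> 0
  i=4: j in [4,3] -> 0
  i=5: j in [3,3] -> 1
  i=6: j in [2,3] -> 2
  i=7: j in [1,3] -> 3
  i=8: j in [0,3] -> 4
H(15) = 0+0+0+0+0+1+2+3+4 = 10


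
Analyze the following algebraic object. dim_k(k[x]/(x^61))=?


Basis: 1,x,...,x^60
dim=61


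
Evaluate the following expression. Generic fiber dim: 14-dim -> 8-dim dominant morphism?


dim(fiber)=dim(X)-dim(Y)=14-8=6


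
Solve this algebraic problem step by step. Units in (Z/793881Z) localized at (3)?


Local ring = Z/6561Z.
phi(6561) = 3^7*(3-1) = 4374


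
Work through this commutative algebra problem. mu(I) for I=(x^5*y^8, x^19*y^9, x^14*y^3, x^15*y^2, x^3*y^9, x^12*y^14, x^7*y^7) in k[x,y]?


Remove redundant (divisible by others).
x^19*y^9 redundant.
x^12*y^14 redundant.
Min: x^15*y^2, x^14*y^3, x^7*y^7, x^5*y^8, x^3*y^9
Count=5


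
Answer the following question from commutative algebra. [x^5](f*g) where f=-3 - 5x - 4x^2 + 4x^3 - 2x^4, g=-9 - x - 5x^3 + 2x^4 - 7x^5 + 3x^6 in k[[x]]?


[x^5] = sum a_i*b_j, i+j=5
  -3*-7=21
  -5*2=-10
  -4*-5=20
  -2*-1=2
Sum=33


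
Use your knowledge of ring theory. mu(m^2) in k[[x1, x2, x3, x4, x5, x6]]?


C(n+d-1,d)=C(7,2)=21


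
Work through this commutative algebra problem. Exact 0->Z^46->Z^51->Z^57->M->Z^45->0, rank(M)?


Alt sum=0:
(-1)^0*46 + (-1)^1*51 + (-1)^2*57 + (-1)^3*? + (-1)^4*45=0
rank(M)=97


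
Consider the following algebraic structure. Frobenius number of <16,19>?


gcd(16,19)=1 => F=ab-a-b=16*19-16-19=304-35=269


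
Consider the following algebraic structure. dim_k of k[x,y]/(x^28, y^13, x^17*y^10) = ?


k[x,y]/I, I = (x^28, y^13, x^17*y^10)
Rect: 28x13=364. Corner: (28-17)x(13-10)=33.
dim = 364-33 = 331


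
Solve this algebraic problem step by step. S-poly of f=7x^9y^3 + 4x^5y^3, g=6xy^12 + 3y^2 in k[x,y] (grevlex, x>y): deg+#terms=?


LT(f)=7x^9y^3, LT(g)=6xy^12
lcm(LM)=x^9y^12
S(f,g) (scaled by 42 to clear denominators) = 6y^9*f - 7x^8*g = 24x^5y^12 - 21x^8y^2
2 terms, deg 17.
17+2=19


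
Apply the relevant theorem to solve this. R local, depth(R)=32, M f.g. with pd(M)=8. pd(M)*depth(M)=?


pd+depth=32
depth=32-8=24
pd*depth=8*24=192


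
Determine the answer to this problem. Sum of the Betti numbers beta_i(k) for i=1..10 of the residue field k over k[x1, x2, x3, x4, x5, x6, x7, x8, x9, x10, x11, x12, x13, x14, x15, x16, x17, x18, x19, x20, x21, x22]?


Koszul resolution: beta_i(k)=C(n,i), n=22
C(22,1)=22, C(22,2)=231, C(22,3)=1540, C(22,4)=7315, C(22,5)=26334, C(22,6)=74613, C(22,7)=170544, C(22,8)=319770, C(22,9)=497420, C(22,10)=646646
Sum=1744435


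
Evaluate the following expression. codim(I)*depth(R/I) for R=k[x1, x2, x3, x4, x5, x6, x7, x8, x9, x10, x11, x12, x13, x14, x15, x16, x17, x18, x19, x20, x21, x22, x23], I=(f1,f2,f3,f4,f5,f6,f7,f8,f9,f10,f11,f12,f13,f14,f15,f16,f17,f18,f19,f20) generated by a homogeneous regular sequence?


codim=20, depth=dim(R/I)=23-20=3
Product=20*3=60


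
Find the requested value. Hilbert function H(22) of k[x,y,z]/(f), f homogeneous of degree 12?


C(24,2)-C(12,2)=276-66=210


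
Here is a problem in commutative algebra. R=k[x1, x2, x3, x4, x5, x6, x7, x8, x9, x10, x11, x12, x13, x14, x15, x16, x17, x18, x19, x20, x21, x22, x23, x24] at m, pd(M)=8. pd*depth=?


pd+depth=24
depth=24-8=16
pd*depth=8*16=128


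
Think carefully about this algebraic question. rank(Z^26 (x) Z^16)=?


rank(M(x)N) = rank(M)*rank(N)
26*16 = 416


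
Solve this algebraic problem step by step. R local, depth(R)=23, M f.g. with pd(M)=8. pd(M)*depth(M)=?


pd+depth=23
depth=23-8=15
pd*depth=8*15=120


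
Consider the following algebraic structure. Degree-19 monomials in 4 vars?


C(d+n-1,n-1)=C(22,3)=1540


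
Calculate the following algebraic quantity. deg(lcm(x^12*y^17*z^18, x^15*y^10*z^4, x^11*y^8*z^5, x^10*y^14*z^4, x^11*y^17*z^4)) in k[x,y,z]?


lcm = componentwise max:
x: max(12,15,11,10,11)=15
y: max(17,10,8,14,17)=17
z: max(18,4,5,4,4)=18
Total=15+17+18=50


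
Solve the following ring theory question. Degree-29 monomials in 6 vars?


C(d+n-1,n-1)=C(34,5)=278256


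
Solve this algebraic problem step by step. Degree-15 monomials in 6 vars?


C(d+n-1,n-1)=C(20,5)=15504


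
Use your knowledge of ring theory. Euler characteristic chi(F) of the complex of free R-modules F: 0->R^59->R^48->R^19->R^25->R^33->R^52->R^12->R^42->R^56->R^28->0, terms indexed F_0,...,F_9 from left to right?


chi = sum (-1)^i * rank:
(-1)^0*59=59
(-1)^1*48=-48
(-1)^2*19=19
(-1)^3*25=-25
(-1)^4*33=33
(-1)^5*52=-52
(-1)^6*12=12
(-1)^7*42=-42
(-1)^8*56=56
(-1)^9*28=-28
chi=-16


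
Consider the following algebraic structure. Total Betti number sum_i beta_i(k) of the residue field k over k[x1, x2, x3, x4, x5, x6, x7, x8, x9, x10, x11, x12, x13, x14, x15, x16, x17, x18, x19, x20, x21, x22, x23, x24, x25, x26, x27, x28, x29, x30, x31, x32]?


Koszul resolution: beta_i(k)=C(n,i), n=32
sum_i C(32,i) = 2^32 = 4294967296


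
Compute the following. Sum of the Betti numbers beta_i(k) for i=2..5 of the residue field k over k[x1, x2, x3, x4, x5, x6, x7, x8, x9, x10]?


Koszul resolution: beta_i(k)=C(n,i), n=10
C(10,2)=45, C(10,3)=120, C(10,4)=210, C(10,5)=252
Sum=627


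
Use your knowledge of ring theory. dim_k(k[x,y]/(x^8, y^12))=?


Basis: x^i*y^j, i<8, j<12
8*12=96


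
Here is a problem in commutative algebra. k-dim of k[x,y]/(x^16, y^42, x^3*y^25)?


k[x,y]/I, I = (x^16, y^42, x^3*y^25)
Rect: 16x42=672. Corner: (16-3)x(42-25)=221.
dim = 672-221 = 451


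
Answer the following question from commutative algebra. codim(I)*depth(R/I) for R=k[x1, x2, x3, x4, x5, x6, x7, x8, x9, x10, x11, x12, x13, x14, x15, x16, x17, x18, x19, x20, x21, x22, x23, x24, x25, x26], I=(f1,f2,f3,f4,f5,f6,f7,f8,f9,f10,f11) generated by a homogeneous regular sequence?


codim=11, depth=dim(R/I)=26-11=15
Product=11*15=165


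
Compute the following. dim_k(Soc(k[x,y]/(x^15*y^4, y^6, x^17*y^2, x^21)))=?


Socle = ann(m) = span of standard monomials u with x*u, y*u in I (staircase corners).
Minimal generators: x^21, x^17*y^2, x^15*y^4, y^6
Corners: x^14y^5, x^16y^3, x^20y
Socle dim=3


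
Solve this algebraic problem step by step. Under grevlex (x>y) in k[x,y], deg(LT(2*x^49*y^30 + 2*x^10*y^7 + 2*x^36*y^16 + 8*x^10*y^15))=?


LT: 2*x^49*y^30
deg_x=49, deg_y=30
Total=49+30=79


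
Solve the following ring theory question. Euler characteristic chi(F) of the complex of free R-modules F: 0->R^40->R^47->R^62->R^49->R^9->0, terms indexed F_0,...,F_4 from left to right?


chi = sum (-1)^i * rank:
(-1)^0*40=40
(-1)^1*47=-47
(-1)^2*62=62
(-1)^3*49=-49
(-1)^4*9=9
chi=15


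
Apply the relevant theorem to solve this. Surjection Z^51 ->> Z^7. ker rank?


rank(ker) = 51-7 = 44


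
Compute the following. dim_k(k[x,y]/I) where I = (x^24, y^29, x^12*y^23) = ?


k[x,y]/I, I = (x^24, y^29, x^12*y^23)
Rect: 24x29=696. Corner: (24-12)x(29-23)=72.
dim = 696-72 = 624


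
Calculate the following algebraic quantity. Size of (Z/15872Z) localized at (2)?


2-primary part: 15872=2^9*31
Size=2^9=512


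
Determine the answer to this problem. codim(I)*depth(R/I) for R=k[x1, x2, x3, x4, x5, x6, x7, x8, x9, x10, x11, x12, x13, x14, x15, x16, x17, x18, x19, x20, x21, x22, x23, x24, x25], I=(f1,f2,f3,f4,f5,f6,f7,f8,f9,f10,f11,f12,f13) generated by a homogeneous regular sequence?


codim=13, depth=dim(R/I)=25-13=12
Product=13*12=156


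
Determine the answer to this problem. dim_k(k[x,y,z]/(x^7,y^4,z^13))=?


Basis: x^iy^jz^k, i<7,j<4,k<13
7*4*13=364


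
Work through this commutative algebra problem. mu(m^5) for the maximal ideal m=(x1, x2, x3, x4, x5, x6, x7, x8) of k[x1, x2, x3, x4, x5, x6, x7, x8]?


Graded Nakayama: mu(m^d) = dim_k (m^d/m^(d+1)) = #degree-5 monomials in 8 vars
C(n+d-1,d)=C(12,5)=792


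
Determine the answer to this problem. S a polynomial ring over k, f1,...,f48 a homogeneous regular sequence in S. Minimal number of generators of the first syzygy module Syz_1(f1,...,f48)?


Regular sequence => Koszul complex is the minimal free resolution.
Syz_1 minimally generated by Koszul relations f_i*e_j - f_j*e_i (i<j): mu(Syz_1) = beta_2 = C(m,2) = m(m-1)/2
m=48
48*47/2 = 1128
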